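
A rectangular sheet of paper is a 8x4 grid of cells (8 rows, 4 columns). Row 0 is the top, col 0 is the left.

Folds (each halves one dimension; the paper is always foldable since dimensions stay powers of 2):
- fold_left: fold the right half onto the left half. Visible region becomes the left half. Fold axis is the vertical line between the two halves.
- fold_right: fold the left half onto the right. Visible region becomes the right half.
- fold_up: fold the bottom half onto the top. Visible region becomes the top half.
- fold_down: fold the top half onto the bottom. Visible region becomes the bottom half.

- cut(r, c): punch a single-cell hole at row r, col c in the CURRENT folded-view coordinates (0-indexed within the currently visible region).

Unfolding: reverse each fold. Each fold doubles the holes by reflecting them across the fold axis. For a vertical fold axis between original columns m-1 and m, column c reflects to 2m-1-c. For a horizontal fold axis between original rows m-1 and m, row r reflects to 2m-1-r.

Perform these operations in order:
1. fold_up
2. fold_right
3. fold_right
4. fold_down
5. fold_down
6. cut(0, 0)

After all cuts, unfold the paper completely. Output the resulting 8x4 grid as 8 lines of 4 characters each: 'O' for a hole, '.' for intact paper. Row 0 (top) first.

Answer: OOOO
OOOO
OOOO
OOOO
OOOO
OOOO
OOOO
OOOO

Derivation:
Op 1 fold_up: fold axis h@4; visible region now rows[0,4) x cols[0,4) = 4x4
Op 2 fold_right: fold axis v@2; visible region now rows[0,4) x cols[2,4) = 4x2
Op 3 fold_right: fold axis v@3; visible region now rows[0,4) x cols[3,4) = 4x1
Op 4 fold_down: fold axis h@2; visible region now rows[2,4) x cols[3,4) = 2x1
Op 5 fold_down: fold axis h@3; visible region now rows[3,4) x cols[3,4) = 1x1
Op 6 cut(0, 0): punch at orig (3,3); cuts so far [(3, 3)]; region rows[3,4) x cols[3,4) = 1x1
Unfold 1 (reflect across h@3): 2 holes -> [(2, 3), (3, 3)]
Unfold 2 (reflect across h@2): 4 holes -> [(0, 3), (1, 3), (2, 3), (3, 3)]
Unfold 3 (reflect across v@3): 8 holes -> [(0, 2), (0, 3), (1, 2), (1, 3), (2, 2), (2, 3), (3, 2), (3, 3)]
Unfold 4 (reflect across v@2): 16 holes -> [(0, 0), (0, 1), (0, 2), (0, 3), (1, 0), (1, 1), (1, 2), (1, 3), (2, 0), (2, 1), (2, 2), (2, 3), (3, 0), (3, 1), (3, 2), (3, 3)]
Unfold 5 (reflect across h@4): 32 holes -> [(0, 0), (0, 1), (0, 2), (0, 3), (1, 0), (1, 1), (1, 2), (1, 3), (2, 0), (2, 1), (2, 2), (2, 3), (3, 0), (3, 1), (3, 2), (3, 3), (4, 0), (4, 1), (4, 2), (4, 3), (5, 0), (5, 1), (5, 2), (5, 3), (6, 0), (6, 1), (6, 2), (6, 3), (7, 0), (7, 1), (7, 2), (7, 3)]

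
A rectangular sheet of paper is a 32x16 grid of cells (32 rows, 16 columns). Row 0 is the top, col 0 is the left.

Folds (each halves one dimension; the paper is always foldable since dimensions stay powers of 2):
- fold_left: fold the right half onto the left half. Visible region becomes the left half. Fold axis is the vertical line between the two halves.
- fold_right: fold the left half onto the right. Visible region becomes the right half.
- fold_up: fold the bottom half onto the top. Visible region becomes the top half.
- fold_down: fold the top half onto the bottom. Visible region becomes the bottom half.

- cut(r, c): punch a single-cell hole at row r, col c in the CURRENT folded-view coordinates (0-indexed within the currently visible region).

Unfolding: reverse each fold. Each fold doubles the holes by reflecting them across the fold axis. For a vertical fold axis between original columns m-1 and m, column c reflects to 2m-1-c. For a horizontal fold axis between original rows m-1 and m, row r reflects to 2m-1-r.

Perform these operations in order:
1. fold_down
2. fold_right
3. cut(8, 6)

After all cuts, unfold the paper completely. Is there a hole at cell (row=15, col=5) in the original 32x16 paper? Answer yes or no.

Op 1 fold_down: fold axis h@16; visible region now rows[16,32) x cols[0,16) = 16x16
Op 2 fold_right: fold axis v@8; visible region now rows[16,32) x cols[8,16) = 16x8
Op 3 cut(8, 6): punch at orig (24,14); cuts so far [(24, 14)]; region rows[16,32) x cols[8,16) = 16x8
Unfold 1 (reflect across v@8): 2 holes -> [(24, 1), (24, 14)]
Unfold 2 (reflect across h@16): 4 holes -> [(7, 1), (7, 14), (24, 1), (24, 14)]
Holes: [(7, 1), (7, 14), (24, 1), (24, 14)]

Answer: no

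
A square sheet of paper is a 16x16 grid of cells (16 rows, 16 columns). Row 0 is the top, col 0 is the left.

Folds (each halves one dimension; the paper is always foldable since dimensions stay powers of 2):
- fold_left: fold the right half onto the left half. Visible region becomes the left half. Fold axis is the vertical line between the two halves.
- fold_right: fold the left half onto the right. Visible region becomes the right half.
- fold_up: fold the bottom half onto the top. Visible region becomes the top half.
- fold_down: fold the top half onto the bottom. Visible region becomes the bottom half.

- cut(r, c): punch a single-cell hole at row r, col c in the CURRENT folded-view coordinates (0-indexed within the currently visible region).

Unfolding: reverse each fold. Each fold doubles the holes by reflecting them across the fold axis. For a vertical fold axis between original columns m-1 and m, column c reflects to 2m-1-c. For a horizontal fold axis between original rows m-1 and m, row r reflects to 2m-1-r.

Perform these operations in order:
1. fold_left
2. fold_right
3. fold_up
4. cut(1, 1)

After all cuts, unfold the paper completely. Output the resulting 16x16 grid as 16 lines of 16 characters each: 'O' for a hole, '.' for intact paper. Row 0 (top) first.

Answer: ................
..O..O....O..O..
................
................
................
................
................
................
................
................
................
................
................
................
..O..O....O..O..
................

Derivation:
Op 1 fold_left: fold axis v@8; visible region now rows[0,16) x cols[0,8) = 16x8
Op 2 fold_right: fold axis v@4; visible region now rows[0,16) x cols[4,8) = 16x4
Op 3 fold_up: fold axis h@8; visible region now rows[0,8) x cols[4,8) = 8x4
Op 4 cut(1, 1): punch at orig (1,5); cuts so far [(1, 5)]; region rows[0,8) x cols[4,8) = 8x4
Unfold 1 (reflect across h@8): 2 holes -> [(1, 5), (14, 5)]
Unfold 2 (reflect across v@4): 4 holes -> [(1, 2), (1, 5), (14, 2), (14, 5)]
Unfold 3 (reflect across v@8): 8 holes -> [(1, 2), (1, 5), (1, 10), (1, 13), (14, 2), (14, 5), (14, 10), (14, 13)]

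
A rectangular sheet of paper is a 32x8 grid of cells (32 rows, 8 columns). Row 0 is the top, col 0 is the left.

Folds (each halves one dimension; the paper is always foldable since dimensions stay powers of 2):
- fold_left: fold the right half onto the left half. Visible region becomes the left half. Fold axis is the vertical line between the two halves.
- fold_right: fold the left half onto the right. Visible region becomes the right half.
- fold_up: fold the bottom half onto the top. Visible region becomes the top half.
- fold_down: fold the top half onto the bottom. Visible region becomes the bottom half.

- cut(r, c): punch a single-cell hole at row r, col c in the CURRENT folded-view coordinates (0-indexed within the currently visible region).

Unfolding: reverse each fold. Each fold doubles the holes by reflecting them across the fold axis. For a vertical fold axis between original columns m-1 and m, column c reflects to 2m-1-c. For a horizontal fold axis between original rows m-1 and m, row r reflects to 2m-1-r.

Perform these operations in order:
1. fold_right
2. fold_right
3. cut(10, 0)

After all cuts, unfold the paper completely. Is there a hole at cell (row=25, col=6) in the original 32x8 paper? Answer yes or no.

Op 1 fold_right: fold axis v@4; visible region now rows[0,32) x cols[4,8) = 32x4
Op 2 fold_right: fold axis v@6; visible region now rows[0,32) x cols[6,8) = 32x2
Op 3 cut(10, 0): punch at orig (10,6); cuts so far [(10, 6)]; region rows[0,32) x cols[6,8) = 32x2
Unfold 1 (reflect across v@6): 2 holes -> [(10, 5), (10, 6)]
Unfold 2 (reflect across v@4): 4 holes -> [(10, 1), (10, 2), (10, 5), (10, 6)]
Holes: [(10, 1), (10, 2), (10, 5), (10, 6)]

Answer: no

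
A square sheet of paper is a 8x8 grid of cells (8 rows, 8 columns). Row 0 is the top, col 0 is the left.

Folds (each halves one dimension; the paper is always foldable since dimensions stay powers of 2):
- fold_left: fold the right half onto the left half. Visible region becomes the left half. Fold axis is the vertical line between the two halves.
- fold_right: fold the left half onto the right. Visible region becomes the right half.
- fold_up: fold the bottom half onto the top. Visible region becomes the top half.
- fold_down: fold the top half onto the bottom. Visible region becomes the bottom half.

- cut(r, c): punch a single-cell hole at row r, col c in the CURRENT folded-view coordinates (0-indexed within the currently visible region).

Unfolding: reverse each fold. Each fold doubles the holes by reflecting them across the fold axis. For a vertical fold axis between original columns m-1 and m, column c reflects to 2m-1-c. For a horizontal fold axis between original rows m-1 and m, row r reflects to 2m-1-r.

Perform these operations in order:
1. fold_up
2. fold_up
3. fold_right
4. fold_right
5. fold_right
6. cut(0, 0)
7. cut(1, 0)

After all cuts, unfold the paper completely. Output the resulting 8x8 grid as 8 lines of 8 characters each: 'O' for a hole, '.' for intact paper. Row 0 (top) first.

Op 1 fold_up: fold axis h@4; visible region now rows[0,4) x cols[0,8) = 4x8
Op 2 fold_up: fold axis h@2; visible region now rows[0,2) x cols[0,8) = 2x8
Op 3 fold_right: fold axis v@4; visible region now rows[0,2) x cols[4,8) = 2x4
Op 4 fold_right: fold axis v@6; visible region now rows[0,2) x cols[6,8) = 2x2
Op 5 fold_right: fold axis v@7; visible region now rows[0,2) x cols[7,8) = 2x1
Op 6 cut(0, 0): punch at orig (0,7); cuts so far [(0, 7)]; region rows[0,2) x cols[7,8) = 2x1
Op 7 cut(1, 0): punch at orig (1,7); cuts so far [(0, 7), (1, 7)]; region rows[0,2) x cols[7,8) = 2x1
Unfold 1 (reflect across v@7): 4 holes -> [(0, 6), (0, 7), (1, 6), (1, 7)]
Unfold 2 (reflect across v@6): 8 holes -> [(0, 4), (0, 5), (0, 6), (0, 7), (1, 4), (1, 5), (1, 6), (1, 7)]
Unfold 3 (reflect across v@4): 16 holes -> [(0, 0), (0, 1), (0, 2), (0, 3), (0, 4), (0, 5), (0, 6), (0, 7), (1, 0), (1, 1), (1, 2), (1, 3), (1, 4), (1, 5), (1, 6), (1, 7)]
Unfold 4 (reflect across h@2): 32 holes -> [(0, 0), (0, 1), (0, 2), (0, 3), (0, 4), (0, 5), (0, 6), (0, 7), (1, 0), (1, 1), (1, 2), (1, 3), (1, 4), (1, 5), (1, 6), (1, 7), (2, 0), (2, 1), (2, 2), (2, 3), (2, 4), (2, 5), (2, 6), (2, 7), (3, 0), (3, 1), (3, 2), (3, 3), (3, 4), (3, 5), (3, 6), (3, 7)]
Unfold 5 (reflect across h@4): 64 holes -> [(0, 0), (0, 1), (0, 2), (0, 3), (0, 4), (0, 5), (0, 6), (0, 7), (1, 0), (1, 1), (1, 2), (1, 3), (1, 4), (1, 5), (1, 6), (1, 7), (2, 0), (2, 1), (2, 2), (2, 3), (2, 4), (2, 5), (2, 6), (2, 7), (3, 0), (3, 1), (3, 2), (3, 3), (3, 4), (3, 5), (3, 6), (3, 7), (4, 0), (4, 1), (4, 2), (4, 3), (4, 4), (4, 5), (4, 6), (4, 7), (5, 0), (5, 1), (5, 2), (5, 3), (5, 4), (5, 5), (5, 6), (5, 7), (6, 0), (6, 1), (6, 2), (6, 3), (6, 4), (6, 5), (6, 6), (6, 7), (7, 0), (7, 1), (7, 2), (7, 3), (7, 4), (7, 5), (7, 6), (7, 7)]

Answer: OOOOOOOO
OOOOOOOO
OOOOOOOO
OOOOOOOO
OOOOOOOO
OOOOOOOO
OOOOOOOO
OOOOOOOO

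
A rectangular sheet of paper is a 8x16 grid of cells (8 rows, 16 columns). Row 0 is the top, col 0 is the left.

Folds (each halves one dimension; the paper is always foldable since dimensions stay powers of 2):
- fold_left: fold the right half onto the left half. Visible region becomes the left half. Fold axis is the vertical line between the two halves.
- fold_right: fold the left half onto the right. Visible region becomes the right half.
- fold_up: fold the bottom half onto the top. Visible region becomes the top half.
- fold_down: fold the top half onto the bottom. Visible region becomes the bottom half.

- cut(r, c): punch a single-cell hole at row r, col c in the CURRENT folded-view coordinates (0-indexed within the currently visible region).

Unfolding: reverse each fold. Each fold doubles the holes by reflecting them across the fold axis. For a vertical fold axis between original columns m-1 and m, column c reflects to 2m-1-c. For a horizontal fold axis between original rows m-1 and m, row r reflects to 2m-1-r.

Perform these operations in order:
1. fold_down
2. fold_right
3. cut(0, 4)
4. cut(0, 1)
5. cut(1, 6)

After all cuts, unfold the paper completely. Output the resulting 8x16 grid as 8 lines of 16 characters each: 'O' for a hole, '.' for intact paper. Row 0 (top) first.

Op 1 fold_down: fold axis h@4; visible region now rows[4,8) x cols[0,16) = 4x16
Op 2 fold_right: fold axis v@8; visible region now rows[4,8) x cols[8,16) = 4x8
Op 3 cut(0, 4): punch at orig (4,12); cuts so far [(4, 12)]; region rows[4,8) x cols[8,16) = 4x8
Op 4 cut(0, 1): punch at orig (4,9); cuts so far [(4, 9), (4, 12)]; region rows[4,8) x cols[8,16) = 4x8
Op 5 cut(1, 6): punch at orig (5,14); cuts so far [(4, 9), (4, 12), (5, 14)]; region rows[4,8) x cols[8,16) = 4x8
Unfold 1 (reflect across v@8): 6 holes -> [(4, 3), (4, 6), (4, 9), (4, 12), (5, 1), (5, 14)]
Unfold 2 (reflect across h@4): 12 holes -> [(2, 1), (2, 14), (3, 3), (3, 6), (3, 9), (3, 12), (4, 3), (4, 6), (4, 9), (4, 12), (5, 1), (5, 14)]

Answer: ................
................
.O............O.
...O..O..O..O...
...O..O..O..O...
.O............O.
................
................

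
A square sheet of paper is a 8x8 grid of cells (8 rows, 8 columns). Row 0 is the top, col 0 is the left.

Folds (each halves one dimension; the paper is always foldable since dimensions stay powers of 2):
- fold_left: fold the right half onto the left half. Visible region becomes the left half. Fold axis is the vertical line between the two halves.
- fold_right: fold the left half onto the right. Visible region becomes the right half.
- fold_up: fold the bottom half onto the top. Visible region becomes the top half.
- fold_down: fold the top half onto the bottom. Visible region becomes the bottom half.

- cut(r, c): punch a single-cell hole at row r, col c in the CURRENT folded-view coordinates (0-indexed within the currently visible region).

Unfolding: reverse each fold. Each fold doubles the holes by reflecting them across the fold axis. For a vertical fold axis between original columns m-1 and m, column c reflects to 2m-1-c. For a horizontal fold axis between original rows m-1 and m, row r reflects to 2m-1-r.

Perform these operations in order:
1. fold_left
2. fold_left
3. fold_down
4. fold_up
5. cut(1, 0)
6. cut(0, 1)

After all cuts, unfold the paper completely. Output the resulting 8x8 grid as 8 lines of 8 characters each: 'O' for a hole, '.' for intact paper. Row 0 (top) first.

Op 1 fold_left: fold axis v@4; visible region now rows[0,8) x cols[0,4) = 8x4
Op 2 fold_left: fold axis v@2; visible region now rows[0,8) x cols[0,2) = 8x2
Op 3 fold_down: fold axis h@4; visible region now rows[4,8) x cols[0,2) = 4x2
Op 4 fold_up: fold axis h@6; visible region now rows[4,6) x cols[0,2) = 2x2
Op 5 cut(1, 0): punch at orig (5,0); cuts so far [(5, 0)]; region rows[4,6) x cols[0,2) = 2x2
Op 6 cut(0, 1): punch at orig (4,1); cuts so far [(4, 1), (5, 0)]; region rows[4,6) x cols[0,2) = 2x2
Unfold 1 (reflect across h@6): 4 holes -> [(4, 1), (5, 0), (6, 0), (7, 1)]
Unfold 2 (reflect across h@4): 8 holes -> [(0, 1), (1, 0), (2, 0), (3, 1), (4, 1), (5, 0), (6, 0), (7, 1)]
Unfold 3 (reflect across v@2): 16 holes -> [(0, 1), (0, 2), (1, 0), (1, 3), (2, 0), (2, 3), (3, 1), (3, 2), (4, 1), (4, 2), (5, 0), (5, 3), (6, 0), (6, 3), (7, 1), (7, 2)]
Unfold 4 (reflect across v@4): 32 holes -> [(0, 1), (0, 2), (0, 5), (0, 6), (1, 0), (1, 3), (1, 4), (1, 7), (2, 0), (2, 3), (2, 4), (2, 7), (3, 1), (3, 2), (3, 5), (3, 6), (4, 1), (4, 2), (4, 5), (4, 6), (5, 0), (5, 3), (5, 4), (5, 7), (6, 0), (6, 3), (6, 4), (6, 7), (7, 1), (7, 2), (7, 5), (7, 6)]

Answer: .OO..OO.
O..OO..O
O..OO..O
.OO..OO.
.OO..OO.
O..OO..O
O..OO..O
.OO..OO.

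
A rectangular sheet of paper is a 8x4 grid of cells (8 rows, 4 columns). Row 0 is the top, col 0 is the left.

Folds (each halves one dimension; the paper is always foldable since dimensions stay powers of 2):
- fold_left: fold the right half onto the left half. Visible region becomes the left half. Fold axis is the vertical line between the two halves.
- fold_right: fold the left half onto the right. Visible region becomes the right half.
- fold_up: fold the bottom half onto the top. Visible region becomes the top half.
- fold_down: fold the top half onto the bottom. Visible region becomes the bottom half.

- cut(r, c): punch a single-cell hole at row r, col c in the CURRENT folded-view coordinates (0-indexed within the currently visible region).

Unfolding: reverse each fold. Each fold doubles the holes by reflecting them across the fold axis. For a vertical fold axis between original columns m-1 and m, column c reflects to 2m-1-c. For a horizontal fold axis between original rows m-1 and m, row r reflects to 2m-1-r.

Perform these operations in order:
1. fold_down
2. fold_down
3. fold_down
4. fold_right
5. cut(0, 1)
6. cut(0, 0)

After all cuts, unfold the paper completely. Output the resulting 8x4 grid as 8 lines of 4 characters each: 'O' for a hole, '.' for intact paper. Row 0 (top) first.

Answer: OOOO
OOOO
OOOO
OOOO
OOOO
OOOO
OOOO
OOOO

Derivation:
Op 1 fold_down: fold axis h@4; visible region now rows[4,8) x cols[0,4) = 4x4
Op 2 fold_down: fold axis h@6; visible region now rows[6,8) x cols[0,4) = 2x4
Op 3 fold_down: fold axis h@7; visible region now rows[7,8) x cols[0,4) = 1x4
Op 4 fold_right: fold axis v@2; visible region now rows[7,8) x cols[2,4) = 1x2
Op 5 cut(0, 1): punch at orig (7,3); cuts so far [(7, 3)]; region rows[7,8) x cols[2,4) = 1x2
Op 6 cut(0, 0): punch at orig (7,2); cuts so far [(7, 2), (7, 3)]; region rows[7,8) x cols[2,4) = 1x2
Unfold 1 (reflect across v@2): 4 holes -> [(7, 0), (7, 1), (7, 2), (7, 3)]
Unfold 2 (reflect across h@7): 8 holes -> [(6, 0), (6, 1), (6, 2), (6, 3), (7, 0), (7, 1), (7, 2), (7, 3)]
Unfold 3 (reflect across h@6): 16 holes -> [(4, 0), (4, 1), (4, 2), (4, 3), (5, 0), (5, 1), (5, 2), (5, 3), (6, 0), (6, 1), (6, 2), (6, 3), (7, 0), (7, 1), (7, 2), (7, 3)]
Unfold 4 (reflect across h@4): 32 holes -> [(0, 0), (0, 1), (0, 2), (0, 3), (1, 0), (1, 1), (1, 2), (1, 3), (2, 0), (2, 1), (2, 2), (2, 3), (3, 0), (3, 1), (3, 2), (3, 3), (4, 0), (4, 1), (4, 2), (4, 3), (5, 0), (5, 1), (5, 2), (5, 3), (6, 0), (6, 1), (6, 2), (6, 3), (7, 0), (7, 1), (7, 2), (7, 3)]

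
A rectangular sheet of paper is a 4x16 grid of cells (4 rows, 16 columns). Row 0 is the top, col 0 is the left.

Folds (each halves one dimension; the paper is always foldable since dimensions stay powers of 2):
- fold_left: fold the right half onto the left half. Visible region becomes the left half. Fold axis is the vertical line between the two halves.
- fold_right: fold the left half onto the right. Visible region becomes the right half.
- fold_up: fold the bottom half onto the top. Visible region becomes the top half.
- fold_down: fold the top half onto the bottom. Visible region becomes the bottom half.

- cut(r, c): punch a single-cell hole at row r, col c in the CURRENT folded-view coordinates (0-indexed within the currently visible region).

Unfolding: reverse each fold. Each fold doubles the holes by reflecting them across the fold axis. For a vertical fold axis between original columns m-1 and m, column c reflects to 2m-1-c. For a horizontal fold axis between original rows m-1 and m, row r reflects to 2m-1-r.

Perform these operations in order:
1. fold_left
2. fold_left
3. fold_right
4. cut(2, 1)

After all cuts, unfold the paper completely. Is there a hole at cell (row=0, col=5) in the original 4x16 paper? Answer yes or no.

Op 1 fold_left: fold axis v@8; visible region now rows[0,4) x cols[0,8) = 4x8
Op 2 fold_left: fold axis v@4; visible region now rows[0,4) x cols[0,4) = 4x4
Op 3 fold_right: fold axis v@2; visible region now rows[0,4) x cols[2,4) = 4x2
Op 4 cut(2, 1): punch at orig (2,3); cuts so far [(2, 3)]; region rows[0,4) x cols[2,4) = 4x2
Unfold 1 (reflect across v@2): 2 holes -> [(2, 0), (2, 3)]
Unfold 2 (reflect across v@4): 4 holes -> [(2, 0), (2, 3), (2, 4), (2, 7)]
Unfold 3 (reflect across v@8): 8 holes -> [(2, 0), (2, 3), (2, 4), (2, 7), (2, 8), (2, 11), (2, 12), (2, 15)]
Holes: [(2, 0), (2, 3), (2, 4), (2, 7), (2, 8), (2, 11), (2, 12), (2, 15)]

Answer: no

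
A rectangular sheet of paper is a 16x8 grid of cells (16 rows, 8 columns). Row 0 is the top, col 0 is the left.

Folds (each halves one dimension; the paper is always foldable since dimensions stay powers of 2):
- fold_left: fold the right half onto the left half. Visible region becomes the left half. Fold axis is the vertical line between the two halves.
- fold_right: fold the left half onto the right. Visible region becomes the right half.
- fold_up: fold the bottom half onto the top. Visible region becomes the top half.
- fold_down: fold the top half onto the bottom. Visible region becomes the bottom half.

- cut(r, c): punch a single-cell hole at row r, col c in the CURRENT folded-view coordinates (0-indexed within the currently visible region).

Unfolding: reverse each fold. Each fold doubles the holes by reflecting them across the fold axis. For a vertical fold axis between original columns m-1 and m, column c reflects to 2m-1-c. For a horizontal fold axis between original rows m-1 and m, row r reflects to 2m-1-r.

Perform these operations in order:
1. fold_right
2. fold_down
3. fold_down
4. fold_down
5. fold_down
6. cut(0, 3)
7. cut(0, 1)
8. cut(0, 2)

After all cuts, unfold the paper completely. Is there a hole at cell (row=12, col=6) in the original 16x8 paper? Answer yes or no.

Op 1 fold_right: fold axis v@4; visible region now rows[0,16) x cols[4,8) = 16x4
Op 2 fold_down: fold axis h@8; visible region now rows[8,16) x cols[4,8) = 8x4
Op 3 fold_down: fold axis h@12; visible region now rows[12,16) x cols[4,8) = 4x4
Op 4 fold_down: fold axis h@14; visible region now rows[14,16) x cols[4,8) = 2x4
Op 5 fold_down: fold axis h@15; visible region now rows[15,16) x cols[4,8) = 1x4
Op 6 cut(0, 3): punch at orig (15,7); cuts so far [(15, 7)]; region rows[15,16) x cols[4,8) = 1x4
Op 7 cut(0, 1): punch at orig (15,5); cuts so far [(15, 5), (15, 7)]; region rows[15,16) x cols[4,8) = 1x4
Op 8 cut(0, 2): punch at orig (15,6); cuts so far [(15, 5), (15, 6), (15, 7)]; region rows[15,16) x cols[4,8) = 1x4
Unfold 1 (reflect across h@15): 6 holes -> [(14, 5), (14, 6), (14, 7), (15, 5), (15, 6), (15, 7)]
Unfold 2 (reflect across h@14): 12 holes -> [(12, 5), (12, 6), (12, 7), (13, 5), (13, 6), (13, 7), (14, 5), (14, 6), (14, 7), (15, 5), (15, 6), (15, 7)]
Unfold 3 (reflect across h@12): 24 holes -> [(8, 5), (8, 6), (8, 7), (9, 5), (9, 6), (9, 7), (10, 5), (10, 6), (10, 7), (11, 5), (11, 6), (11, 7), (12, 5), (12, 6), (12, 7), (13, 5), (13, 6), (13, 7), (14, 5), (14, 6), (14, 7), (15, 5), (15, 6), (15, 7)]
Unfold 4 (reflect across h@8): 48 holes -> [(0, 5), (0, 6), (0, 7), (1, 5), (1, 6), (1, 7), (2, 5), (2, 6), (2, 7), (3, 5), (3, 6), (3, 7), (4, 5), (4, 6), (4, 7), (5, 5), (5, 6), (5, 7), (6, 5), (6, 6), (6, 7), (7, 5), (7, 6), (7, 7), (8, 5), (8, 6), (8, 7), (9, 5), (9, 6), (9, 7), (10, 5), (10, 6), (10, 7), (11, 5), (11, 6), (11, 7), (12, 5), (12, 6), (12, 7), (13, 5), (13, 6), (13, 7), (14, 5), (14, 6), (14, 7), (15, 5), (15, 6), (15, 7)]
Unfold 5 (reflect across v@4): 96 holes -> [(0, 0), (0, 1), (0, 2), (0, 5), (0, 6), (0, 7), (1, 0), (1, 1), (1, 2), (1, 5), (1, 6), (1, 7), (2, 0), (2, 1), (2, 2), (2, 5), (2, 6), (2, 7), (3, 0), (3, 1), (3, 2), (3, 5), (3, 6), (3, 7), (4, 0), (4, 1), (4, 2), (4, 5), (4, 6), (4, 7), (5, 0), (5, 1), (5, 2), (5, 5), (5, 6), (5, 7), (6, 0), (6, 1), (6, 2), (6, 5), (6, 6), (6, 7), (7, 0), (7, 1), (7, 2), (7, 5), (7, 6), (7, 7), (8, 0), (8, 1), (8, 2), (8, 5), (8, 6), (8, 7), (9, 0), (9, 1), (9, 2), (9, 5), (9, 6), (9, 7), (10, 0), (10, 1), (10, 2), (10, 5), (10, 6), (10, 7), (11, 0), (11, 1), (11, 2), (11, 5), (11, 6), (11, 7), (12, 0), (12, 1), (12, 2), (12, 5), (12, 6), (12, 7), (13, 0), (13, 1), (13, 2), (13, 5), (13, 6), (13, 7), (14, 0), (14, 1), (14, 2), (14, 5), (14, 6), (14, 7), (15, 0), (15, 1), (15, 2), (15, 5), (15, 6), (15, 7)]
Holes: [(0, 0), (0, 1), (0, 2), (0, 5), (0, 6), (0, 7), (1, 0), (1, 1), (1, 2), (1, 5), (1, 6), (1, 7), (2, 0), (2, 1), (2, 2), (2, 5), (2, 6), (2, 7), (3, 0), (3, 1), (3, 2), (3, 5), (3, 6), (3, 7), (4, 0), (4, 1), (4, 2), (4, 5), (4, 6), (4, 7), (5, 0), (5, 1), (5, 2), (5, 5), (5, 6), (5, 7), (6, 0), (6, 1), (6, 2), (6, 5), (6, 6), (6, 7), (7, 0), (7, 1), (7, 2), (7, 5), (7, 6), (7, 7), (8, 0), (8, 1), (8, 2), (8, 5), (8, 6), (8, 7), (9, 0), (9, 1), (9, 2), (9, 5), (9, 6), (9, 7), (10, 0), (10, 1), (10, 2), (10, 5), (10, 6), (10, 7), (11, 0), (11, 1), (11, 2), (11, 5), (11, 6), (11, 7), (12, 0), (12, 1), (12, 2), (12, 5), (12, 6), (12, 7), (13, 0), (13, 1), (13, 2), (13, 5), (13, 6), (13, 7), (14, 0), (14, 1), (14, 2), (14, 5), (14, 6), (14, 7), (15, 0), (15, 1), (15, 2), (15, 5), (15, 6), (15, 7)]

Answer: yes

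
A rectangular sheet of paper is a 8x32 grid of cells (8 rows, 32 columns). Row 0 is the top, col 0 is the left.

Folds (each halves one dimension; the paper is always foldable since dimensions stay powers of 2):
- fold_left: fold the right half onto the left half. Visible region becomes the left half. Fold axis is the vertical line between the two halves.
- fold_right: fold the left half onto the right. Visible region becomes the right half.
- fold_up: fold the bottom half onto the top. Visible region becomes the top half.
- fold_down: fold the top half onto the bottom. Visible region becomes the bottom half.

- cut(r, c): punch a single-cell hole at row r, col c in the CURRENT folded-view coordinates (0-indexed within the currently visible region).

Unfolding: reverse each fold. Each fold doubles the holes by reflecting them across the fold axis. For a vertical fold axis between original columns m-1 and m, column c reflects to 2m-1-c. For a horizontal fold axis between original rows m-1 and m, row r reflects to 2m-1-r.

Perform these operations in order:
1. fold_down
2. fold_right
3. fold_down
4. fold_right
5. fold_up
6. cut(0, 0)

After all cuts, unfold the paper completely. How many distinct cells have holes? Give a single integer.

Answer: 32

Derivation:
Op 1 fold_down: fold axis h@4; visible region now rows[4,8) x cols[0,32) = 4x32
Op 2 fold_right: fold axis v@16; visible region now rows[4,8) x cols[16,32) = 4x16
Op 3 fold_down: fold axis h@6; visible region now rows[6,8) x cols[16,32) = 2x16
Op 4 fold_right: fold axis v@24; visible region now rows[6,8) x cols[24,32) = 2x8
Op 5 fold_up: fold axis h@7; visible region now rows[6,7) x cols[24,32) = 1x8
Op 6 cut(0, 0): punch at orig (6,24); cuts so far [(6, 24)]; region rows[6,7) x cols[24,32) = 1x8
Unfold 1 (reflect across h@7): 2 holes -> [(6, 24), (7, 24)]
Unfold 2 (reflect across v@24): 4 holes -> [(6, 23), (6, 24), (7, 23), (7, 24)]
Unfold 3 (reflect across h@6): 8 holes -> [(4, 23), (4, 24), (5, 23), (5, 24), (6, 23), (6, 24), (7, 23), (7, 24)]
Unfold 4 (reflect across v@16): 16 holes -> [(4, 7), (4, 8), (4, 23), (4, 24), (5, 7), (5, 8), (5, 23), (5, 24), (6, 7), (6, 8), (6, 23), (6, 24), (7, 7), (7, 8), (7, 23), (7, 24)]
Unfold 5 (reflect across h@4): 32 holes -> [(0, 7), (0, 8), (0, 23), (0, 24), (1, 7), (1, 8), (1, 23), (1, 24), (2, 7), (2, 8), (2, 23), (2, 24), (3, 7), (3, 8), (3, 23), (3, 24), (4, 7), (4, 8), (4, 23), (4, 24), (5, 7), (5, 8), (5, 23), (5, 24), (6, 7), (6, 8), (6, 23), (6, 24), (7, 7), (7, 8), (7, 23), (7, 24)]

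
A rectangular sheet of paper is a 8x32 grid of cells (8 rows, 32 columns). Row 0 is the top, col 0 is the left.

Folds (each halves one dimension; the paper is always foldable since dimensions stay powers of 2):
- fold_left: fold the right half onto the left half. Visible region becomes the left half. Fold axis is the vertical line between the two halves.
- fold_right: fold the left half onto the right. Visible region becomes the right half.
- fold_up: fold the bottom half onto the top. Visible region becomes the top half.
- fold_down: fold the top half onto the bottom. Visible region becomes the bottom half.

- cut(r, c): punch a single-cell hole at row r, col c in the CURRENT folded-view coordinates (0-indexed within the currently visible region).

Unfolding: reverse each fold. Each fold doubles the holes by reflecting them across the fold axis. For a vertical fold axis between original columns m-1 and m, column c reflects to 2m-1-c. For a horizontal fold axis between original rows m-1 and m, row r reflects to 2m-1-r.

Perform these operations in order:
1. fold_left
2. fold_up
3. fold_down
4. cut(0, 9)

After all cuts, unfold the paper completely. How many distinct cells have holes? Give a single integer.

Op 1 fold_left: fold axis v@16; visible region now rows[0,8) x cols[0,16) = 8x16
Op 2 fold_up: fold axis h@4; visible region now rows[0,4) x cols[0,16) = 4x16
Op 3 fold_down: fold axis h@2; visible region now rows[2,4) x cols[0,16) = 2x16
Op 4 cut(0, 9): punch at orig (2,9); cuts so far [(2, 9)]; region rows[2,4) x cols[0,16) = 2x16
Unfold 1 (reflect across h@2): 2 holes -> [(1, 9), (2, 9)]
Unfold 2 (reflect across h@4): 4 holes -> [(1, 9), (2, 9), (5, 9), (6, 9)]
Unfold 3 (reflect across v@16): 8 holes -> [(1, 9), (1, 22), (2, 9), (2, 22), (5, 9), (5, 22), (6, 9), (6, 22)]

Answer: 8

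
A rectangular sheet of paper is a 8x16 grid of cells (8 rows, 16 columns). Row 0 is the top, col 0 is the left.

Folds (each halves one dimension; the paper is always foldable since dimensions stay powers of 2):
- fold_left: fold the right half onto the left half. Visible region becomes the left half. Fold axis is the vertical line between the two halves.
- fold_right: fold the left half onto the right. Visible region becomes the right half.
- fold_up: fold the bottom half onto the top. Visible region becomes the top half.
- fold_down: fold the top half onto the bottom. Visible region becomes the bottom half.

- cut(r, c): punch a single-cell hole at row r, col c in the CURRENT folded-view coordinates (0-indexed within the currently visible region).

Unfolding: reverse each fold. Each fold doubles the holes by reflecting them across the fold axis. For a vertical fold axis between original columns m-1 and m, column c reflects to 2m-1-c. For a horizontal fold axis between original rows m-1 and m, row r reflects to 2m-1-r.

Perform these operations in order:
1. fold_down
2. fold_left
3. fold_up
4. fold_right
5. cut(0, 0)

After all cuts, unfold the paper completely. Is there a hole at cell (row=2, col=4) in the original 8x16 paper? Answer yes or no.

Answer: no

Derivation:
Op 1 fold_down: fold axis h@4; visible region now rows[4,8) x cols[0,16) = 4x16
Op 2 fold_left: fold axis v@8; visible region now rows[4,8) x cols[0,8) = 4x8
Op 3 fold_up: fold axis h@6; visible region now rows[4,6) x cols[0,8) = 2x8
Op 4 fold_right: fold axis v@4; visible region now rows[4,6) x cols[4,8) = 2x4
Op 5 cut(0, 0): punch at orig (4,4); cuts so far [(4, 4)]; region rows[4,6) x cols[4,8) = 2x4
Unfold 1 (reflect across v@4): 2 holes -> [(4, 3), (4, 4)]
Unfold 2 (reflect across h@6): 4 holes -> [(4, 3), (4, 4), (7, 3), (7, 4)]
Unfold 3 (reflect across v@8): 8 holes -> [(4, 3), (4, 4), (4, 11), (4, 12), (7, 3), (7, 4), (7, 11), (7, 12)]
Unfold 4 (reflect across h@4): 16 holes -> [(0, 3), (0, 4), (0, 11), (0, 12), (3, 3), (3, 4), (3, 11), (3, 12), (4, 3), (4, 4), (4, 11), (4, 12), (7, 3), (7, 4), (7, 11), (7, 12)]
Holes: [(0, 3), (0, 4), (0, 11), (0, 12), (3, 3), (3, 4), (3, 11), (3, 12), (4, 3), (4, 4), (4, 11), (4, 12), (7, 3), (7, 4), (7, 11), (7, 12)]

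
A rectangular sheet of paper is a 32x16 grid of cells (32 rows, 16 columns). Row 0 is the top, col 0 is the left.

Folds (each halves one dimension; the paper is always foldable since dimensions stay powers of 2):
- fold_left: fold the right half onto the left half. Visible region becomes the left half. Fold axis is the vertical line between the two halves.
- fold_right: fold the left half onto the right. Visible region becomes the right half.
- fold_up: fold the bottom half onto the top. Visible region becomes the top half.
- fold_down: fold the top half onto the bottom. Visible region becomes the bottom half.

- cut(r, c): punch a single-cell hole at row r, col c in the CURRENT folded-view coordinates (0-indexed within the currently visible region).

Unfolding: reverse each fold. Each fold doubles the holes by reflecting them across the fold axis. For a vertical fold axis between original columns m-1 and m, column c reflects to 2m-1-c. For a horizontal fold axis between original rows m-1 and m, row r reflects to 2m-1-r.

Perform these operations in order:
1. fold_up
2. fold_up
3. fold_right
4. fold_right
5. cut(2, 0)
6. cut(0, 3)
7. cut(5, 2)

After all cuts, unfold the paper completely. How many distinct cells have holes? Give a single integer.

Op 1 fold_up: fold axis h@16; visible region now rows[0,16) x cols[0,16) = 16x16
Op 2 fold_up: fold axis h@8; visible region now rows[0,8) x cols[0,16) = 8x16
Op 3 fold_right: fold axis v@8; visible region now rows[0,8) x cols[8,16) = 8x8
Op 4 fold_right: fold axis v@12; visible region now rows[0,8) x cols[12,16) = 8x4
Op 5 cut(2, 0): punch at orig (2,12); cuts so far [(2, 12)]; region rows[0,8) x cols[12,16) = 8x4
Op 6 cut(0, 3): punch at orig (0,15); cuts so far [(0, 15), (2, 12)]; region rows[0,8) x cols[12,16) = 8x4
Op 7 cut(5, 2): punch at orig (5,14); cuts so far [(0, 15), (2, 12), (5, 14)]; region rows[0,8) x cols[12,16) = 8x4
Unfold 1 (reflect across v@12): 6 holes -> [(0, 8), (0, 15), (2, 11), (2, 12), (5, 9), (5, 14)]
Unfold 2 (reflect across v@8): 12 holes -> [(0, 0), (0, 7), (0, 8), (0, 15), (2, 3), (2, 4), (2, 11), (2, 12), (5, 1), (5, 6), (5, 9), (5, 14)]
Unfold 3 (reflect across h@8): 24 holes -> [(0, 0), (0, 7), (0, 8), (0, 15), (2, 3), (2, 4), (2, 11), (2, 12), (5, 1), (5, 6), (5, 9), (5, 14), (10, 1), (10, 6), (10, 9), (10, 14), (13, 3), (13, 4), (13, 11), (13, 12), (15, 0), (15, 7), (15, 8), (15, 15)]
Unfold 4 (reflect across h@16): 48 holes -> [(0, 0), (0, 7), (0, 8), (0, 15), (2, 3), (2, 4), (2, 11), (2, 12), (5, 1), (5, 6), (5, 9), (5, 14), (10, 1), (10, 6), (10, 9), (10, 14), (13, 3), (13, 4), (13, 11), (13, 12), (15, 0), (15, 7), (15, 8), (15, 15), (16, 0), (16, 7), (16, 8), (16, 15), (18, 3), (18, 4), (18, 11), (18, 12), (21, 1), (21, 6), (21, 9), (21, 14), (26, 1), (26, 6), (26, 9), (26, 14), (29, 3), (29, 4), (29, 11), (29, 12), (31, 0), (31, 7), (31, 8), (31, 15)]

Answer: 48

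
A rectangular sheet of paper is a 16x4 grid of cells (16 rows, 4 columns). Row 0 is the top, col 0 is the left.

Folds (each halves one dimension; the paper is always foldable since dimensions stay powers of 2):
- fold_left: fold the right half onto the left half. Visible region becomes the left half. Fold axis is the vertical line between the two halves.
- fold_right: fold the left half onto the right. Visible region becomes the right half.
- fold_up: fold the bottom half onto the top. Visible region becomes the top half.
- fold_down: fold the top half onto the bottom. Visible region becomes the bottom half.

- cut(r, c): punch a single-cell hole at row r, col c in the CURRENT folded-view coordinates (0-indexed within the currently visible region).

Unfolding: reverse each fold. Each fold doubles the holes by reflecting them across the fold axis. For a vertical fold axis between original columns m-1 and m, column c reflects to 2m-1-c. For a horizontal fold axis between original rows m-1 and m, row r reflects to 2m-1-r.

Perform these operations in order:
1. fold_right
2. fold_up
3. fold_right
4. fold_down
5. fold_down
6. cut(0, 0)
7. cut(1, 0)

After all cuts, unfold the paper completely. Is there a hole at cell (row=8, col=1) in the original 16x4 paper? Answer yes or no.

Op 1 fold_right: fold axis v@2; visible region now rows[0,16) x cols[2,4) = 16x2
Op 2 fold_up: fold axis h@8; visible region now rows[0,8) x cols[2,4) = 8x2
Op 3 fold_right: fold axis v@3; visible region now rows[0,8) x cols[3,4) = 8x1
Op 4 fold_down: fold axis h@4; visible region now rows[4,8) x cols[3,4) = 4x1
Op 5 fold_down: fold axis h@6; visible region now rows[6,8) x cols[3,4) = 2x1
Op 6 cut(0, 0): punch at orig (6,3); cuts so far [(6, 3)]; region rows[6,8) x cols[3,4) = 2x1
Op 7 cut(1, 0): punch at orig (7,3); cuts so far [(6, 3), (7, 3)]; region rows[6,8) x cols[3,4) = 2x1
Unfold 1 (reflect across h@6): 4 holes -> [(4, 3), (5, 3), (6, 3), (7, 3)]
Unfold 2 (reflect across h@4): 8 holes -> [(0, 3), (1, 3), (2, 3), (3, 3), (4, 3), (5, 3), (6, 3), (7, 3)]
Unfold 3 (reflect across v@3): 16 holes -> [(0, 2), (0, 3), (1, 2), (1, 3), (2, 2), (2, 3), (3, 2), (3, 3), (4, 2), (4, 3), (5, 2), (5, 3), (6, 2), (6, 3), (7, 2), (7, 3)]
Unfold 4 (reflect across h@8): 32 holes -> [(0, 2), (0, 3), (1, 2), (1, 3), (2, 2), (2, 3), (3, 2), (3, 3), (4, 2), (4, 3), (5, 2), (5, 3), (6, 2), (6, 3), (7, 2), (7, 3), (8, 2), (8, 3), (9, 2), (9, 3), (10, 2), (10, 3), (11, 2), (11, 3), (12, 2), (12, 3), (13, 2), (13, 3), (14, 2), (14, 3), (15, 2), (15, 3)]
Unfold 5 (reflect across v@2): 64 holes -> [(0, 0), (0, 1), (0, 2), (0, 3), (1, 0), (1, 1), (1, 2), (1, 3), (2, 0), (2, 1), (2, 2), (2, 3), (3, 0), (3, 1), (3, 2), (3, 3), (4, 0), (4, 1), (4, 2), (4, 3), (5, 0), (5, 1), (5, 2), (5, 3), (6, 0), (6, 1), (6, 2), (6, 3), (7, 0), (7, 1), (7, 2), (7, 3), (8, 0), (8, 1), (8, 2), (8, 3), (9, 0), (9, 1), (9, 2), (9, 3), (10, 0), (10, 1), (10, 2), (10, 3), (11, 0), (11, 1), (11, 2), (11, 3), (12, 0), (12, 1), (12, 2), (12, 3), (13, 0), (13, 1), (13, 2), (13, 3), (14, 0), (14, 1), (14, 2), (14, 3), (15, 0), (15, 1), (15, 2), (15, 3)]
Holes: [(0, 0), (0, 1), (0, 2), (0, 3), (1, 0), (1, 1), (1, 2), (1, 3), (2, 0), (2, 1), (2, 2), (2, 3), (3, 0), (3, 1), (3, 2), (3, 3), (4, 0), (4, 1), (4, 2), (4, 3), (5, 0), (5, 1), (5, 2), (5, 3), (6, 0), (6, 1), (6, 2), (6, 3), (7, 0), (7, 1), (7, 2), (7, 3), (8, 0), (8, 1), (8, 2), (8, 3), (9, 0), (9, 1), (9, 2), (9, 3), (10, 0), (10, 1), (10, 2), (10, 3), (11, 0), (11, 1), (11, 2), (11, 3), (12, 0), (12, 1), (12, 2), (12, 3), (13, 0), (13, 1), (13, 2), (13, 3), (14, 0), (14, 1), (14, 2), (14, 3), (15, 0), (15, 1), (15, 2), (15, 3)]

Answer: yes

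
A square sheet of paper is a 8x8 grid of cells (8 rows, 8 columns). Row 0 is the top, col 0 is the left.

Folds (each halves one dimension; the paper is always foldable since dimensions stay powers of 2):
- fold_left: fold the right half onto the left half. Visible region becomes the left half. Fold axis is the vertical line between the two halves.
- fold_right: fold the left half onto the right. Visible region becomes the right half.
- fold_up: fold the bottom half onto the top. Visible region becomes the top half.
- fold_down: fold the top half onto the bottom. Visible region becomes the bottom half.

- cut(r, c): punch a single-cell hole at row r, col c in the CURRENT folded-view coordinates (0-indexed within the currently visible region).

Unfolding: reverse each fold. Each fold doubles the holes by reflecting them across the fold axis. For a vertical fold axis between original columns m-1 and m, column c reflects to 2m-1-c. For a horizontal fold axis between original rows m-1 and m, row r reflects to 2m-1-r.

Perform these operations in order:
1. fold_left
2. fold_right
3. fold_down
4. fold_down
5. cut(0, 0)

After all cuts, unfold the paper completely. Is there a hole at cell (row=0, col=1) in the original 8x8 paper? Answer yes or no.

Answer: no

Derivation:
Op 1 fold_left: fold axis v@4; visible region now rows[0,8) x cols[0,4) = 8x4
Op 2 fold_right: fold axis v@2; visible region now rows[0,8) x cols[2,4) = 8x2
Op 3 fold_down: fold axis h@4; visible region now rows[4,8) x cols[2,4) = 4x2
Op 4 fold_down: fold axis h@6; visible region now rows[6,8) x cols[2,4) = 2x2
Op 5 cut(0, 0): punch at orig (6,2); cuts so far [(6, 2)]; region rows[6,8) x cols[2,4) = 2x2
Unfold 1 (reflect across h@6): 2 holes -> [(5, 2), (6, 2)]
Unfold 2 (reflect across h@4): 4 holes -> [(1, 2), (2, 2), (5, 2), (6, 2)]
Unfold 3 (reflect across v@2): 8 holes -> [(1, 1), (1, 2), (2, 1), (2, 2), (5, 1), (5, 2), (6, 1), (6, 2)]
Unfold 4 (reflect across v@4): 16 holes -> [(1, 1), (1, 2), (1, 5), (1, 6), (2, 1), (2, 2), (2, 5), (2, 6), (5, 1), (5, 2), (5, 5), (5, 6), (6, 1), (6, 2), (6, 5), (6, 6)]
Holes: [(1, 1), (1, 2), (1, 5), (1, 6), (2, 1), (2, 2), (2, 5), (2, 6), (5, 1), (5, 2), (5, 5), (5, 6), (6, 1), (6, 2), (6, 5), (6, 6)]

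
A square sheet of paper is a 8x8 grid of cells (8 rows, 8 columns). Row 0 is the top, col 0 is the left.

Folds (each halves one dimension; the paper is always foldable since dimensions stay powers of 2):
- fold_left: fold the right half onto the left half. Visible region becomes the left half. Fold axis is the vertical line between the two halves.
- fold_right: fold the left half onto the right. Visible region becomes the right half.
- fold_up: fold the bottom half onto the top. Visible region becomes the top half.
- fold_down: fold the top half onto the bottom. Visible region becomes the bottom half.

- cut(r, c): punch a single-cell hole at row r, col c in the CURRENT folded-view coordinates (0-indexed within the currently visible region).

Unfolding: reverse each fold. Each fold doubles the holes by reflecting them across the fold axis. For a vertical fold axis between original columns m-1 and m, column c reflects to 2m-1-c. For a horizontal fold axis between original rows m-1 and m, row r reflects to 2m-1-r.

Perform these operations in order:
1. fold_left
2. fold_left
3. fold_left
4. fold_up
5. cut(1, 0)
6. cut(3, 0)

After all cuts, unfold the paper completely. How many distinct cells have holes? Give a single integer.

Op 1 fold_left: fold axis v@4; visible region now rows[0,8) x cols[0,4) = 8x4
Op 2 fold_left: fold axis v@2; visible region now rows[0,8) x cols[0,2) = 8x2
Op 3 fold_left: fold axis v@1; visible region now rows[0,8) x cols[0,1) = 8x1
Op 4 fold_up: fold axis h@4; visible region now rows[0,4) x cols[0,1) = 4x1
Op 5 cut(1, 0): punch at orig (1,0); cuts so far [(1, 0)]; region rows[0,4) x cols[0,1) = 4x1
Op 6 cut(3, 0): punch at orig (3,0); cuts so far [(1, 0), (3, 0)]; region rows[0,4) x cols[0,1) = 4x1
Unfold 1 (reflect across h@4): 4 holes -> [(1, 0), (3, 0), (4, 0), (6, 0)]
Unfold 2 (reflect across v@1): 8 holes -> [(1, 0), (1, 1), (3, 0), (3, 1), (4, 0), (4, 1), (6, 0), (6, 1)]
Unfold 3 (reflect across v@2): 16 holes -> [(1, 0), (1, 1), (1, 2), (1, 3), (3, 0), (3, 1), (3, 2), (3, 3), (4, 0), (4, 1), (4, 2), (4, 3), (6, 0), (6, 1), (6, 2), (6, 3)]
Unfold 4 (reflect across v@4): 32 holes -> [(1, 0), (1, 1), (1, 2), (1, 3), (1, 4), (1, 5), (1, 6), (1, 7), (3, 0), (3, 1), (3, 2), (3, 3), (3, 4), (3, 5), (3, 6), (3, 7), (4, 0), (4, 1), (4, 2), (4, 3), (4, 4), (4, 5), (4, 6), (4, 7), (6, 0), (6, 1), (6, 2), (6, 3), (6, 4), (6, 5), (6, 6), (6, 7)]

Answer: 32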